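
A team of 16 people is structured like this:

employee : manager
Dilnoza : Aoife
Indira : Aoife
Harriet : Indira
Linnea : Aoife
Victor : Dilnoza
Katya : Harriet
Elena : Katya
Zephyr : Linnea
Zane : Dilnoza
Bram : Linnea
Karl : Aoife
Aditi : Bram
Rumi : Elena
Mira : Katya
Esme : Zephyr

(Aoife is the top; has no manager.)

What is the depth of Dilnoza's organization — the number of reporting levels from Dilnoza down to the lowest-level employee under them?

1

The longest chain under Dilnoza runs Dilnoza → Zane, which is 1 level below Dilnoza.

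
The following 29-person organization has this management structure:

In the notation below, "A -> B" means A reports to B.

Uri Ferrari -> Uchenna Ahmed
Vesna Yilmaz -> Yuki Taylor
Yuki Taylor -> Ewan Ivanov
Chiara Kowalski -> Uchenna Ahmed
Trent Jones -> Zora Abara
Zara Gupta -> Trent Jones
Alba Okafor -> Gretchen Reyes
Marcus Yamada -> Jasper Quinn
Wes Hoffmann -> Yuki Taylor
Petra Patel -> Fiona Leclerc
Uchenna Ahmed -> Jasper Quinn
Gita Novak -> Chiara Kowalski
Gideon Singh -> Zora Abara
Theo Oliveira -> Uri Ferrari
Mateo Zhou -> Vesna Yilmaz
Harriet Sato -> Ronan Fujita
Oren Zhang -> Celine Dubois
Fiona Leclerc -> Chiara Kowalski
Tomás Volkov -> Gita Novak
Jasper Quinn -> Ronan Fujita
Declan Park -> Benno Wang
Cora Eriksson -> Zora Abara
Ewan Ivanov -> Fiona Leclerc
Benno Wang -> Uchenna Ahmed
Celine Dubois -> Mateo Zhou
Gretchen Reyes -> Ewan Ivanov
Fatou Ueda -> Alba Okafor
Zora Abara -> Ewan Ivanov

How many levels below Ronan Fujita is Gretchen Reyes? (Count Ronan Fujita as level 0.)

Chain from Gretchen Reyes up to Ronan Fujita: Gretchen Reyes → Ewan Ivanov → Fiona Leclerc → Chiara Kowalski → Uchenna Ahmed → Jasper Quinn → Ronan Fujita. That is 6 steps up, so Gretchen Reyes is 6 levels below Ronan Fujita.

6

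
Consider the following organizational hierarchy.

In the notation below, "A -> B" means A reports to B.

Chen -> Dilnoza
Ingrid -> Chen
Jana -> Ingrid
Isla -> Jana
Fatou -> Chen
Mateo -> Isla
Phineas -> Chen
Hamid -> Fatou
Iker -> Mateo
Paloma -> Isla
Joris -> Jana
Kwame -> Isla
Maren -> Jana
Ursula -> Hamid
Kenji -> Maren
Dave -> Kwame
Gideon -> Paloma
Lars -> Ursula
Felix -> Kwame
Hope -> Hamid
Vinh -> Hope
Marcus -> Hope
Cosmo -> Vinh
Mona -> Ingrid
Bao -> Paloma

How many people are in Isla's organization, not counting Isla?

8

Isla directly manages Mateo, Paloma, Kwame. Under Mateo: Iker (1). Under Paloma: Bao, Gideon (2). Under Kwame: Felix, Dave (2). So Isla's organization is 3 direct reports plus everyone under them: 2 + 3 + 3 = 8.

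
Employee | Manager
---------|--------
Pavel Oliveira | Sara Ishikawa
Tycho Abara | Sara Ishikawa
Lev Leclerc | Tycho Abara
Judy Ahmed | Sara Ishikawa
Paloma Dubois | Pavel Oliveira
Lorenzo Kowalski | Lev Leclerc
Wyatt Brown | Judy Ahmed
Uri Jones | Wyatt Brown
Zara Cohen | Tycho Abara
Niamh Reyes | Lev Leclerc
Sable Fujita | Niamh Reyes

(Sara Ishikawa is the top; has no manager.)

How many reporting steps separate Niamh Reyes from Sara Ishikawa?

3

Chain from Niamh Reyes up to Sara Ishikawa: Niamh Reyes → Lev Leclerc → Tycho Abara → Sara Ishikawa. That is 3 steps up, so Niamh Reyes is 3 levels below Sara Ishikawa.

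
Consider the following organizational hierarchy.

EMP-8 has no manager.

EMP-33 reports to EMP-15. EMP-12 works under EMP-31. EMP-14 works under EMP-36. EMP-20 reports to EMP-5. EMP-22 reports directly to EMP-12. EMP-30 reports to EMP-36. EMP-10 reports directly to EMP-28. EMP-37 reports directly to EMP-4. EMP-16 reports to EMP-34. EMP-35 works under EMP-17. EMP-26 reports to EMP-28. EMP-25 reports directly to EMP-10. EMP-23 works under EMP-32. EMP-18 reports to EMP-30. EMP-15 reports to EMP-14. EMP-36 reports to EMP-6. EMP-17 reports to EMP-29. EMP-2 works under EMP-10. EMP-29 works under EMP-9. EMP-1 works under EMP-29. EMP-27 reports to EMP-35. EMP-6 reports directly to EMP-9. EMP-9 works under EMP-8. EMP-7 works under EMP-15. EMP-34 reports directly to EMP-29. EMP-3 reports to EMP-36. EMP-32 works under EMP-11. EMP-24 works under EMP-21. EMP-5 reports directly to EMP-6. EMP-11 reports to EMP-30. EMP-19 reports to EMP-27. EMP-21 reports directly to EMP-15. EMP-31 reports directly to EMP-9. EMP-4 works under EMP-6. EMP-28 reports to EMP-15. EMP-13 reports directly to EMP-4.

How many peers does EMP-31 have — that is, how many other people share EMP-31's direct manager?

EMP-31 reports to EMP-9. EMP-9's other direct reports are EMP-6, EMP-29 — 2 peers.

2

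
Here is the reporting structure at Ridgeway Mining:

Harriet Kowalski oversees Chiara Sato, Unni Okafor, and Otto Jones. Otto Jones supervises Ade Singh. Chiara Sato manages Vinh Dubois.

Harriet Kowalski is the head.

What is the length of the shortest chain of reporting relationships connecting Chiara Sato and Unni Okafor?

2

Chiara Sato is 1 level below Harriet Kowalski, and Unni Okafor is 1 level below Harriet Kowalski (their lowest common manager). The shortest path runs up from Chiara Sato to Harriet Kowalski and back down to Unni Okafor: 1 + 1 = 2 links.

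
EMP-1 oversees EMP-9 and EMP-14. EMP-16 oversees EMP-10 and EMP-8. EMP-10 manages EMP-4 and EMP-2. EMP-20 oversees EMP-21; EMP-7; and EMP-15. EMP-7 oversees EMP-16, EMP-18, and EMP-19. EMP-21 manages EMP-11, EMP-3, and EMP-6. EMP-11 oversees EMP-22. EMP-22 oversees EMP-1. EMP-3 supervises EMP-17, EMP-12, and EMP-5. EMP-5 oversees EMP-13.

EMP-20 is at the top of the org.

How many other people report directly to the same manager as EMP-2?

1

EMP-2 reports to EMP-10. EMP-10's other direct reports are EMP-4 — 1 peer.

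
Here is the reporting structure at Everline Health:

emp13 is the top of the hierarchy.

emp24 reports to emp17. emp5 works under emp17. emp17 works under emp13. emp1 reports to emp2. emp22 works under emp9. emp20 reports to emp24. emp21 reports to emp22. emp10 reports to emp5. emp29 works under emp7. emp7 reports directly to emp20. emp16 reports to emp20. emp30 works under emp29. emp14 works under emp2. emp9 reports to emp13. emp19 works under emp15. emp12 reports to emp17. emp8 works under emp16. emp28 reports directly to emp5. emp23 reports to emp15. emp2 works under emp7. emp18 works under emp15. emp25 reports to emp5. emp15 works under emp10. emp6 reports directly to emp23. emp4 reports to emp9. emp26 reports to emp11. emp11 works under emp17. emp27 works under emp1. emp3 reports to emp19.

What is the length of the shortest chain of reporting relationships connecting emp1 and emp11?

6

emp1 is 5 levels below emp17, and emp11 is 1 level below emp17 (their lowest common manager). The shortest path runs up from emp1 to emp17 and back down to emp11: 5 + 1 = 6 links.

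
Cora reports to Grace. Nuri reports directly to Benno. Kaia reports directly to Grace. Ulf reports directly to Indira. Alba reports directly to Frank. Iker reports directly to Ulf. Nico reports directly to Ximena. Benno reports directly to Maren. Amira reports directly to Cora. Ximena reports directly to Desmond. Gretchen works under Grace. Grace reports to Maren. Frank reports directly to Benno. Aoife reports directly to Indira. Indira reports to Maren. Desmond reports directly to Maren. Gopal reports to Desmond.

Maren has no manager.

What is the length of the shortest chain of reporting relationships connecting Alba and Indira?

Alba is 3 levels below Maren, and Indira is 1 level below Maren (their lowest common manager). The shortest path runs up from Alba to Maren and back down to Indira: 3 + 1 = 4 links.

4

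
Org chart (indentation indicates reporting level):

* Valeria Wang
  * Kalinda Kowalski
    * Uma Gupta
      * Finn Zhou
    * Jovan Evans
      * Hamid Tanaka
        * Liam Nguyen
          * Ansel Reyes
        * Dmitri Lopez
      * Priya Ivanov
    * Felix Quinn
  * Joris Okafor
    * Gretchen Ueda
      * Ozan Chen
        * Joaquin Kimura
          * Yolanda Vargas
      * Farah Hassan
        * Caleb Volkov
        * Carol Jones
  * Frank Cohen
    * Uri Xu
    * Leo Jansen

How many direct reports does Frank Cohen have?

Frank Cohen directly manages Uri Xu, Leo Jansen. That is 2 direct reports.

2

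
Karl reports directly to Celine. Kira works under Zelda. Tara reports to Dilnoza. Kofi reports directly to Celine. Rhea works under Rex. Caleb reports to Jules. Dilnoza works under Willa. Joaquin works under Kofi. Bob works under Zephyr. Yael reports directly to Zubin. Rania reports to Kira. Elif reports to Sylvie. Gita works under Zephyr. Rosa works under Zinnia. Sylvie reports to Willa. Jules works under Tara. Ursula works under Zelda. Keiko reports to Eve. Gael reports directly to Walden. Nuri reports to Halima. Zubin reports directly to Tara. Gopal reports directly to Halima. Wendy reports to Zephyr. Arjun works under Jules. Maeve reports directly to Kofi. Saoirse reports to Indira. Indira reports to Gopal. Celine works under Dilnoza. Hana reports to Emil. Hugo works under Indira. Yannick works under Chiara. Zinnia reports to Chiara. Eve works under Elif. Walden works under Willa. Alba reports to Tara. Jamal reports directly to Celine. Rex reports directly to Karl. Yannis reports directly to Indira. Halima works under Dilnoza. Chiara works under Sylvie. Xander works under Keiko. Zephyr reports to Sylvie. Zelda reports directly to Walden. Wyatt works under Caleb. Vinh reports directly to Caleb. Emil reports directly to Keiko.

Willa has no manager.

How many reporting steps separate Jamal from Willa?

3

Chain from Jamal up to Willa: Jamal → Celine → Dilnoza → Willa. That is 3 steps up, so Jamal is 3 levels below Willa.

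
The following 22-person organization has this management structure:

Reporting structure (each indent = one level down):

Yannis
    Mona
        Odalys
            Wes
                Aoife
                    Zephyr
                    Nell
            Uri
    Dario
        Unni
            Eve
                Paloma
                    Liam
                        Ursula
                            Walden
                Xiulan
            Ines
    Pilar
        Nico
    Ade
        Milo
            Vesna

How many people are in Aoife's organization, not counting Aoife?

Aoife directly manages Zephyr, Nell. Zephyr has no reports. Nell has no reports. So Aoife's organization is 2 direct reports plus everyone under them: 1 + 1 = 2.

2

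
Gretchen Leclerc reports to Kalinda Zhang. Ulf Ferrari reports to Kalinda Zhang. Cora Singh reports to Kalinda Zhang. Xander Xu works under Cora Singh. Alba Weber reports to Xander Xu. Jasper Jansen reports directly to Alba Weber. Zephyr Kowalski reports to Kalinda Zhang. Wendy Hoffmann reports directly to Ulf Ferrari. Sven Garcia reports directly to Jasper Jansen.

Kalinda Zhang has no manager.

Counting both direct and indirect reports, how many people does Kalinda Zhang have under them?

9

Kalinda Zhang directly manages Gretchen Leclerc, Ulf Ferrari, Cora Singh, Zephyr Kowalski. Gretchen Leclerc has no reports. Under Ulf Ferrari: Wendy Hoffmann (1). Under Cora Singh: Xander Xu, Alba Weber, Jasper Jansen, Sven Garcia (4). Zephyr Kowalski has no reports. So Kalinda Zhang's organization is 4 direct reports plus everyone under them: 1 + 2 + 5 + 1 = 9.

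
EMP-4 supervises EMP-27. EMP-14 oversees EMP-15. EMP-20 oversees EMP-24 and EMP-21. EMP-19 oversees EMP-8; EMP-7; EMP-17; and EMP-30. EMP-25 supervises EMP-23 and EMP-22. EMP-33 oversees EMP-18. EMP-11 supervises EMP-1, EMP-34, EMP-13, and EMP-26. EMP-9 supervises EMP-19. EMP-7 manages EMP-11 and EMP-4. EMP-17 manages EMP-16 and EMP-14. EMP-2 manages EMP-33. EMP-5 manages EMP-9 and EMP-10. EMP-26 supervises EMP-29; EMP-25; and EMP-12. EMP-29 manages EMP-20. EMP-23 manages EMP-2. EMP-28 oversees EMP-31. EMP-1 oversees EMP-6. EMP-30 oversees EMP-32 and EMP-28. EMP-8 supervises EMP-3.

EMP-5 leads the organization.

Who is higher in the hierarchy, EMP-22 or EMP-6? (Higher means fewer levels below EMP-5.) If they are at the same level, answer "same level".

EMP-6

EMP-22 is 7 levels below EMP-5; EMP-6 is 6. EMP-6 is higher.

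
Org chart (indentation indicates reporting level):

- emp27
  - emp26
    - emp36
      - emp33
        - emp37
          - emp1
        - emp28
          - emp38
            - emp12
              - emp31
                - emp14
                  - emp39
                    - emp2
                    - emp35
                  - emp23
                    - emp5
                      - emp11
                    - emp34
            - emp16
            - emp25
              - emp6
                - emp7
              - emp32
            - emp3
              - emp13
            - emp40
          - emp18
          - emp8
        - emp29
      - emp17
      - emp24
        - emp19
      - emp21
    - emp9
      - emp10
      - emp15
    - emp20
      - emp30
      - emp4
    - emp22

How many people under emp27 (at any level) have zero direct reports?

The people in emp27's organization with no one reporting to them are emp22, emp4, emp30, emp15, emp10, emp21, emp19, emp17, emp29, emp8, emp18, emp40, emp13, emp32, emp7, emp16, emp34, emp11, emp35, emp2, emp1. That is 21.

21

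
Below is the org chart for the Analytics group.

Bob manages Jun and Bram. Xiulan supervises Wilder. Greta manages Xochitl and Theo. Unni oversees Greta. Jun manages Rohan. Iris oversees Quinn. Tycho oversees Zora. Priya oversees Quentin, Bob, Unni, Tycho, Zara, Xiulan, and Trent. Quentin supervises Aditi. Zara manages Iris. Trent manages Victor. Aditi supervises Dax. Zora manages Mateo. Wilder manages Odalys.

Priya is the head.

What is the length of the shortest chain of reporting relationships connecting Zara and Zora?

Zara is 1 level below Priya, and Zora is 2 levels below Priya (their lowest common manager). The shortest path runs up from Zara to Priya and back down to Zora: 1 + 2 = 3 links.

3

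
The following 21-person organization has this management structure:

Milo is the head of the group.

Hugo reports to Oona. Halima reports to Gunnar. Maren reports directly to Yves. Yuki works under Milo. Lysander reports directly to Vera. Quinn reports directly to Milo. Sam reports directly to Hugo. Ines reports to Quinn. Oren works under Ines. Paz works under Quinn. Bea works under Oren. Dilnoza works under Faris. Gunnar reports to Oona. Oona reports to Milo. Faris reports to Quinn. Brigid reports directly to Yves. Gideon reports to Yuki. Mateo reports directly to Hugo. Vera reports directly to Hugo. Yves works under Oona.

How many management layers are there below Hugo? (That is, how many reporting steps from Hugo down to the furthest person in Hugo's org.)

The longest chain under Hugo runs Hugo → Vera → Lysander, which is 2 levels below Hugo.

2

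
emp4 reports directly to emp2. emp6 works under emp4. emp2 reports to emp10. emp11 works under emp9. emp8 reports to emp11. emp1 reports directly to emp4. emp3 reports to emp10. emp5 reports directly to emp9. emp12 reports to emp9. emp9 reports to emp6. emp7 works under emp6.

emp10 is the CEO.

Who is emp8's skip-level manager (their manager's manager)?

emp8 reports to emp11, and emp11 reports to emp9. So emp8's skip-level manager is emp9.

emp9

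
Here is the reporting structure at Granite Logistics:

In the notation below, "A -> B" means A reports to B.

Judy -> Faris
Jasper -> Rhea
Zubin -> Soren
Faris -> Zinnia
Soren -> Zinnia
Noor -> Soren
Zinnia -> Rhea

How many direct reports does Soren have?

2

Soren directly manages Zubin, Noor. That is 2 direct reports.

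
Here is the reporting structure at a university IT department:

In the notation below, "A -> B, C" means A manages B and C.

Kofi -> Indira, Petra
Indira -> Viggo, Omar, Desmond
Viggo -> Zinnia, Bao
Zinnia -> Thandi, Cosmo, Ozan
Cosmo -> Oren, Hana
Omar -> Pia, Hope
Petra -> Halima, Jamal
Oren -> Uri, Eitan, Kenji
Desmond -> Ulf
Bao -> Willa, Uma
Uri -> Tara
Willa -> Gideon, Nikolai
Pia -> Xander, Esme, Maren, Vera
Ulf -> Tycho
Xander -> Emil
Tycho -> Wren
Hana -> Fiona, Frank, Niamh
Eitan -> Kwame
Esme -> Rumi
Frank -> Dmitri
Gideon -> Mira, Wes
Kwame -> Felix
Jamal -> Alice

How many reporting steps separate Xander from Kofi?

4

Chain from Xander up to Kofi: Xander → Pia → Omar → Indira → Kofi. That is 4 steps up, so Xander is 4 levels below Kofi.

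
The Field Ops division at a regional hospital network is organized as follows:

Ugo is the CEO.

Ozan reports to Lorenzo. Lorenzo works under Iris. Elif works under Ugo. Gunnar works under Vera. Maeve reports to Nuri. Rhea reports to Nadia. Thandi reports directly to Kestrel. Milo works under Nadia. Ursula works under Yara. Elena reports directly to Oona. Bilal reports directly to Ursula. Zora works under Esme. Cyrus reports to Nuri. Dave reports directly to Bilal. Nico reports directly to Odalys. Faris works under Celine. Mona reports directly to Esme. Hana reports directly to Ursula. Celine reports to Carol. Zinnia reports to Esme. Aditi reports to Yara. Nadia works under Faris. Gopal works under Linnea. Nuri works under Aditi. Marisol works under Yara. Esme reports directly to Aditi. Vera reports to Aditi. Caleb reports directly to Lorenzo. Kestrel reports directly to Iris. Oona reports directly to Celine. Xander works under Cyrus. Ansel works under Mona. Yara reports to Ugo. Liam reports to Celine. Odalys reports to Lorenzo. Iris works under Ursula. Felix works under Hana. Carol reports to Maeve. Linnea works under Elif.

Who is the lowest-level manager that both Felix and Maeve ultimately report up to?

Yara

Felix's chain of managers is Hana, Ursula, Yara, Ugo. Maeve's chain of managers is Nuri, Aditi, Yara, Ugo. The first manager that appears in both chains is Yara.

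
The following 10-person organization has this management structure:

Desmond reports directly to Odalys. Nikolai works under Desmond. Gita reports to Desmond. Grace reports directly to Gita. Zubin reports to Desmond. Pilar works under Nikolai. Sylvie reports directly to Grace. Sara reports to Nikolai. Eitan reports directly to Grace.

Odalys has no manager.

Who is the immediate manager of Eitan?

Grace

Eitan reports directly to Grace.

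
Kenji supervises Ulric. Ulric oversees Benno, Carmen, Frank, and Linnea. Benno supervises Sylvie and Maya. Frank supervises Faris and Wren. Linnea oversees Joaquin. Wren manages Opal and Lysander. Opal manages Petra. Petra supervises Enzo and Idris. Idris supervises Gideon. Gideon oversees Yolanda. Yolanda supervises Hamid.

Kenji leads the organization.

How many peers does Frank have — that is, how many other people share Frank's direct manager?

Frank reports to Ulric. Ulric's other direct reports are Benno, Linnea, Carmen — 3 peers.

3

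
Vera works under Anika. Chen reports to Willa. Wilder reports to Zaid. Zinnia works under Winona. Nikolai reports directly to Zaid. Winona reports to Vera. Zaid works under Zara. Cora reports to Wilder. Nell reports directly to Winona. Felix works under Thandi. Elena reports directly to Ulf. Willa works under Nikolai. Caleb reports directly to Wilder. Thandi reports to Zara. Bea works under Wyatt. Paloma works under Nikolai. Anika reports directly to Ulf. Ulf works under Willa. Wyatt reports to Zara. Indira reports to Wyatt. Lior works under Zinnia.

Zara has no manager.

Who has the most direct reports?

Zara

Direct-report counts: Zara has 3; Thandi has 1; Wyatt has 2; Zaid has 2; Wilder has 2; Nikolai has 2; Willa has 2; Ulf has 2; Anika has 1; Vera has 1; Winona has 2; Zinnia has 1. The largest is 3, held by Zara.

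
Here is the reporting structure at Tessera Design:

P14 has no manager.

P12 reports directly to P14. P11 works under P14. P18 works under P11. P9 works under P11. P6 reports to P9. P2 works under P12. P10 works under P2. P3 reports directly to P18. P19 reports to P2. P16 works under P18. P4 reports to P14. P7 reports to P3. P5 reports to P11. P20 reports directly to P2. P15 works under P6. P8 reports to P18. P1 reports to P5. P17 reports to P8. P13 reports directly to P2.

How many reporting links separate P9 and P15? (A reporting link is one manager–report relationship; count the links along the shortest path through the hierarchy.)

P15 is in P9's organization: the chain from P15 up to P9 is P15 → P6 → P9, which is 2 links.

2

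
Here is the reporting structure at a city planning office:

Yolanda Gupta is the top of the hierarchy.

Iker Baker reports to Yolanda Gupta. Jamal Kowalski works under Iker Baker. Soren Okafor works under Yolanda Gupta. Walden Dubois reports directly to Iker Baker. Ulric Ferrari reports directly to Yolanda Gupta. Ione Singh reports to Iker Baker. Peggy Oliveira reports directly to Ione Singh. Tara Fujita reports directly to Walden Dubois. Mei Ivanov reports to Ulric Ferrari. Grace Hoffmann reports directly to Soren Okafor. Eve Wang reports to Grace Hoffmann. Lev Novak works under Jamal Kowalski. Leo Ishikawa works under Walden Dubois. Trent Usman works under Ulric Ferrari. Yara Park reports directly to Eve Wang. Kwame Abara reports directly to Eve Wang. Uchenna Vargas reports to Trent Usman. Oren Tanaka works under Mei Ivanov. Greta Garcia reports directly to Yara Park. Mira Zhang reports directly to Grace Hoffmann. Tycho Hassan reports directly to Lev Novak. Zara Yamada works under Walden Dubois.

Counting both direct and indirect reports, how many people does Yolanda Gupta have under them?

22

Yolanda Gupta directly manages Iker Baker, Soren Okafor, Ulric Ferrari. Under Iker Baker: Ione Singh, Peggy Oliveira, Walden Dubois, Zara Yamada, Leo Ishikawa, Tara Fujita, Jamal Kowalski, Lev Novak, Tycho Hassan (9). Under Soren Okafor: Grace Hoffmann, Mira Zhang, Eve Wang, Kwame Abara, Yara Park, Greta Garcia (6). Under Ulric Ferrari: Trent Usman, Uchenna Vargas, Mei Ivanov, Oren Tanaka (4). So Yolanda Gupta's organization is 3 direct reports plus everyone under them: 10 + 7 + 5 = 22.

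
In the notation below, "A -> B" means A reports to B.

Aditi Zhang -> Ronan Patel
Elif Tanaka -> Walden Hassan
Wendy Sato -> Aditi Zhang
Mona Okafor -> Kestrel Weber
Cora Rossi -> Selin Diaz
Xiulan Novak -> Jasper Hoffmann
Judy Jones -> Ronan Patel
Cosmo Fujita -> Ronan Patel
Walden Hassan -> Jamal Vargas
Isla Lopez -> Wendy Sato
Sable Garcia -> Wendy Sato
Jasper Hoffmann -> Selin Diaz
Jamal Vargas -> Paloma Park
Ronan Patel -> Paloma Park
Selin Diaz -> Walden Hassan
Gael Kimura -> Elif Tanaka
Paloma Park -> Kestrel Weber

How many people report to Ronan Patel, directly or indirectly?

6

Ronan Patel directly manages Aditi Zhang, Judy Jones, Cosmo Fujita. Under Aditi Zhang: Wendy Sato, Sable Garcia, Isla Lopez (3). Judy Jones has no reports. Cosmo Fujita has no reports. So Ronan Patel's organization is 3 direct reports plus everyone under them: 4 + 1 + 1 = 6.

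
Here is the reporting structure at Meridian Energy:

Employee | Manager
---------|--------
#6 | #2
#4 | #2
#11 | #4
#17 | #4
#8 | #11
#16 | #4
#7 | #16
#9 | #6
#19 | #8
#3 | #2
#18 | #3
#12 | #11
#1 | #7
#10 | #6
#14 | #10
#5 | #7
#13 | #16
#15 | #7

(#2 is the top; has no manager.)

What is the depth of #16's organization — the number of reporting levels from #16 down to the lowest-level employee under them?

The longest chain under #16 runs #16 → #7 → #15, which is 2 levels below #16.

2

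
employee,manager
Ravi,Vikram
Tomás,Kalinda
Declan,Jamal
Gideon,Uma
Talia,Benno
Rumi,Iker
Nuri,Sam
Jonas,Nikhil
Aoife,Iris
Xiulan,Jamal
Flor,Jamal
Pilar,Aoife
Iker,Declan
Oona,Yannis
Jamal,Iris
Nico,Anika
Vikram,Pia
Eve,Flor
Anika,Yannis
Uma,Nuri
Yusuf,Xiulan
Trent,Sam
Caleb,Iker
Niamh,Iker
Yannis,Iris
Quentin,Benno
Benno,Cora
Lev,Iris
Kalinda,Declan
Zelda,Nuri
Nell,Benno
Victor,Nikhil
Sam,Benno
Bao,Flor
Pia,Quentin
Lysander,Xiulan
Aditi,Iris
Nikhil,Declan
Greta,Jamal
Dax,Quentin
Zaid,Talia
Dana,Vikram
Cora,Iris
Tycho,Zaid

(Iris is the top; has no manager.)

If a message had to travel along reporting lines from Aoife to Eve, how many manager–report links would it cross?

Aoife is 1 level below Iris, and Eve is 3 levels below Iris (their lowest common manager). The shortest path runs up from Aoife to Iris and back down to Eve: 1 + 3 = 4 links.

4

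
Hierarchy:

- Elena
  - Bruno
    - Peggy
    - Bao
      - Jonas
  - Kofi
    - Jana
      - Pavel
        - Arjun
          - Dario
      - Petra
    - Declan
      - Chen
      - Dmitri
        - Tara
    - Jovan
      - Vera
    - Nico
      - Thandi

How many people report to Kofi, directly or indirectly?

Kofi directly manages Jana, Declan, Jovan, Nico. Under Jana: Petra, Pavel, Arjun, Dario (4). Under Declan: Dmitri, Tara, Chen (3). Under Jovan: Vera (1). Under Nico: Thandi (1). So Kofi's organization is 4 direct reports plus everyone under them: 5 + 4 + 2 + 2 = 13.

13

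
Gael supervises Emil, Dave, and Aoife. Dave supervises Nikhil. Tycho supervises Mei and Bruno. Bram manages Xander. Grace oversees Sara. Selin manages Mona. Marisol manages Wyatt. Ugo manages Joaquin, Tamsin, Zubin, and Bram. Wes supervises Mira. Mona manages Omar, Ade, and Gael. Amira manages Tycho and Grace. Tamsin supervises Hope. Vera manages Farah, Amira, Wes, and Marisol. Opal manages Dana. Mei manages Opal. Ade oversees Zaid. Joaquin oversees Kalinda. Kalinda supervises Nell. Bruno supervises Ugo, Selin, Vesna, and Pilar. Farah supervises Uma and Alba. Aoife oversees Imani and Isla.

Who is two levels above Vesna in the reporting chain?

Vesna reports to Bruno, and Bruno reports to Tycho. So Vesna's skip-level manager is Tycho.

Tycho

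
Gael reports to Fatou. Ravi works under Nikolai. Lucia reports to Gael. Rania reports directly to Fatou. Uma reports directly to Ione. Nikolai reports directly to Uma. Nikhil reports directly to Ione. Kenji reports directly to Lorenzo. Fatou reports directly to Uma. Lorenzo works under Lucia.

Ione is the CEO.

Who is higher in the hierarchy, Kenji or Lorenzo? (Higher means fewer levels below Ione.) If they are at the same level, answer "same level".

Kenji is 6 levels below Ione; Lorenzo is 5. Lorenzo is higher.

Lorenzo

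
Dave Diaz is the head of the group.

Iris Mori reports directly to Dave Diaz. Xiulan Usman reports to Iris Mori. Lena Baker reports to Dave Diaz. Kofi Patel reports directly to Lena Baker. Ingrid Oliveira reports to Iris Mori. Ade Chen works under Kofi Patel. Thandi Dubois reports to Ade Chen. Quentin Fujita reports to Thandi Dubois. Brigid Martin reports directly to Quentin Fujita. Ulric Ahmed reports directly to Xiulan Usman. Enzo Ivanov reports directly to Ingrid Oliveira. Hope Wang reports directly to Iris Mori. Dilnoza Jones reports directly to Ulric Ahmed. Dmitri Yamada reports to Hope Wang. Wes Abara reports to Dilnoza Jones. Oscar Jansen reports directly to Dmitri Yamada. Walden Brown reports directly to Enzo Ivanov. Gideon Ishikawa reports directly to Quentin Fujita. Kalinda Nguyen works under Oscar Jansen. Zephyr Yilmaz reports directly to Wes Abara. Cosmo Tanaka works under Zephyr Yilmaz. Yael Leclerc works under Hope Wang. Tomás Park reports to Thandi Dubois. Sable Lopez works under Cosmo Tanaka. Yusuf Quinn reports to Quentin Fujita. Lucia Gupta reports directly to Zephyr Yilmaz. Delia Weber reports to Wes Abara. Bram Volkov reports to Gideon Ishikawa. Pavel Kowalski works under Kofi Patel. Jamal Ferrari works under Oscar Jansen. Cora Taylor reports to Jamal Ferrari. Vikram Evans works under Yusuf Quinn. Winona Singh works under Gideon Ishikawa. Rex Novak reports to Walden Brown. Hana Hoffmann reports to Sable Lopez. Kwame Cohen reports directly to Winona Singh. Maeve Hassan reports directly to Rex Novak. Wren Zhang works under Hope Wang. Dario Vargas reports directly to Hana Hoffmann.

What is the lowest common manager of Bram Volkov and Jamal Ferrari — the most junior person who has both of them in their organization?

Bram Volkov's chain of managers is Gideon Ishikawa, Quentin Fujita, Thandi Dubois, Ade Chen, Kofi Patel, Lena Baker, Dave Diaz. Jamal Ferrari's chain of managers is Oscar Jansen, Dmitri Yamada, Hope Wang, Iris Mori, Dave Diaz. The first manager that appears in both chains is Dave Diaz.

Dave Diaz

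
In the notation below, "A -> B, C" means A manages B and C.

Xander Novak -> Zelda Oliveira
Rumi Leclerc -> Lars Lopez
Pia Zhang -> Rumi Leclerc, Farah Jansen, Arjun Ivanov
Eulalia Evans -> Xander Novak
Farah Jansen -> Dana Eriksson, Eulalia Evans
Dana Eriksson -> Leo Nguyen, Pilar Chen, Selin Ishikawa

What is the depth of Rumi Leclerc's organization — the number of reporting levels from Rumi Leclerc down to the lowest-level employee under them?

The longest chain under Rumi Leclerc runs Rumi Leclerc → Lars Lopez, which is 1 level below Rumi Leclerc.

1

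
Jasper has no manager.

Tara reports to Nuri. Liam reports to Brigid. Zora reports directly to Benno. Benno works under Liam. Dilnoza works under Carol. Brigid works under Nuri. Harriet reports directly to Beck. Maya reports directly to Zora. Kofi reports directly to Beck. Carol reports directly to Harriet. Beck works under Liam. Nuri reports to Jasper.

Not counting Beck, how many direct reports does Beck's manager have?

1

Beck reports to Liam. Liam's other direct reports are Benno — 1 peer.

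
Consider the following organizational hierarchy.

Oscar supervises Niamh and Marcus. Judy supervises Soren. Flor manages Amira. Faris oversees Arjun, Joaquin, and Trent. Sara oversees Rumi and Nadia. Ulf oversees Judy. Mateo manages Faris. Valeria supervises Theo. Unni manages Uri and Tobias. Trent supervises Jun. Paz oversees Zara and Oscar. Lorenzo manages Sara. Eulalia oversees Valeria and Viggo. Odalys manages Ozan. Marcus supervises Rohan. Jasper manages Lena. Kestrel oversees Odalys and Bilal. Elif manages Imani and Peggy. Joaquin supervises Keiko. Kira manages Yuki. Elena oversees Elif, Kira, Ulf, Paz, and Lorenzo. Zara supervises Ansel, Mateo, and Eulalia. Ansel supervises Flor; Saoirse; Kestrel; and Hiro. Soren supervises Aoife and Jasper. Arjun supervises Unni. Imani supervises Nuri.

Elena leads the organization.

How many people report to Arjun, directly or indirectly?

Arjun directly manages Unni. Under Unni: Tobias, Uri (2). That's 3 in total.

3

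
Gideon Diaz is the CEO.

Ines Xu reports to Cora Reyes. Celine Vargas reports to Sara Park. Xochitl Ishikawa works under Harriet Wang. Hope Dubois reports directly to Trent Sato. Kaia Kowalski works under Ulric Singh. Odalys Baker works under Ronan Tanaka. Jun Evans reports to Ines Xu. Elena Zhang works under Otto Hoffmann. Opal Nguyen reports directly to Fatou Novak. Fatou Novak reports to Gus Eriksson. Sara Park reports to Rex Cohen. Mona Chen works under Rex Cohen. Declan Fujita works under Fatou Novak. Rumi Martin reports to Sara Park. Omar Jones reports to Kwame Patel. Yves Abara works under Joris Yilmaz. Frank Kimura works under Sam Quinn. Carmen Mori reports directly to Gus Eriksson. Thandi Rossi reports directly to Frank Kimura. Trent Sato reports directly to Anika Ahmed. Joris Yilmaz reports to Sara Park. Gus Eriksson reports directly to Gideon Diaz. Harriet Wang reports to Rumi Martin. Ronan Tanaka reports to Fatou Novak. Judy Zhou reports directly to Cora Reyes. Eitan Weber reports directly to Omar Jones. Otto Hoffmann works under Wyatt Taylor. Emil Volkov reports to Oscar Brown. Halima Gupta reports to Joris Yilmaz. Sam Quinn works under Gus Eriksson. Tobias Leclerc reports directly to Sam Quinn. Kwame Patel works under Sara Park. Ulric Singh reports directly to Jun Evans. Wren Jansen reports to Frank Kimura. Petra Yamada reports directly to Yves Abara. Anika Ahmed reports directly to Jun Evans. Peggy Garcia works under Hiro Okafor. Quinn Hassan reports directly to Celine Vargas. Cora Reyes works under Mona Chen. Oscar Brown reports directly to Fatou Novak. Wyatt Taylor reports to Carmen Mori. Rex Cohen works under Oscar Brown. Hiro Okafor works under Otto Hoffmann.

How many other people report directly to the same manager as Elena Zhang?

Elena Zhang reports to Otto Hoffmann. Otto Hoffmann's other direct reports are Hiro Okafor — 1 peer.

1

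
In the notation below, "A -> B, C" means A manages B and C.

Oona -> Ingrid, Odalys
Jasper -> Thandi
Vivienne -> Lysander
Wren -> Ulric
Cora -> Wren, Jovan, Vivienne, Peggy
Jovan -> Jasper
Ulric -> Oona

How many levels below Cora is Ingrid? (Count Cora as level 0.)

4

Chain from Ingrid up to Cora: Ingrid → Oona → Ulric → Wren → Cora. That is 4 steps up, so Ingrid is 4 levels below Cora.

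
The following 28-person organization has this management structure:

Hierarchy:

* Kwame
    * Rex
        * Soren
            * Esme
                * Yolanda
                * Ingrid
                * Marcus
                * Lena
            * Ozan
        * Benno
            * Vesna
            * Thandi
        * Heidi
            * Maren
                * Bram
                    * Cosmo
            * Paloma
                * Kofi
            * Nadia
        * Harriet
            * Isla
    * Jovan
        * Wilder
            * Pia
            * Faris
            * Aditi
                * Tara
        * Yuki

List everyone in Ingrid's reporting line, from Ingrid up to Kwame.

Ingrid -> Esme -> Soren -> Rex -> Kwame

Ingrid reports to Esme. Esme reports to Soren. Soren reports to Rex. Rex reports to Kwame. Kwame is at the top.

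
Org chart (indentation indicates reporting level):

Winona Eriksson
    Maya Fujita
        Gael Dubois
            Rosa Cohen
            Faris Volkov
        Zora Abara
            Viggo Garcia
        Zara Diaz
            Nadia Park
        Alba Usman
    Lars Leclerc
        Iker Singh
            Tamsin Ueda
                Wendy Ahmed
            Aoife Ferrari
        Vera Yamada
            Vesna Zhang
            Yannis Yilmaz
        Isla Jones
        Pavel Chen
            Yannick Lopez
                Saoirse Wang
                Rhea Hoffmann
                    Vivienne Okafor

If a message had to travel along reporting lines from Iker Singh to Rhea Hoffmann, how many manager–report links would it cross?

Iker Singh is 1 level below Lars Leclerc, and Rhea Hoffmann is 3 levels below Lars Leclerc (their lowest common manager). The shortest path runs up from Iker Singh to Lars Leclerc and back down to Rhea Hoffmann: 1 + 3 = 4 links.

4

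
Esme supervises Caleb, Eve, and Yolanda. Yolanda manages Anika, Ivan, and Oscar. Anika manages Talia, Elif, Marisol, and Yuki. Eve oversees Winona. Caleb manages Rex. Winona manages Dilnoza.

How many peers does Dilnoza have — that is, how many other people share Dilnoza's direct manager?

Dilnoza reports to Winona, and Winona has no other direct reports. Dilnoza has 0 peers.

0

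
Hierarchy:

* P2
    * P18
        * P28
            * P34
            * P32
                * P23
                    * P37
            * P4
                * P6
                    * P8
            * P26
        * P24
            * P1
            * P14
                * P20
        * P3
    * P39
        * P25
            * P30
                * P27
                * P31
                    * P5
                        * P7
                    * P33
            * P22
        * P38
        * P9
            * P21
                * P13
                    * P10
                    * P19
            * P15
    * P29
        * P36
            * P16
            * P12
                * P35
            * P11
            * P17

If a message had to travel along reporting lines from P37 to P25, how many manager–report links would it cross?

P37 is 5 levels below P2, and P25 is 2 levels below P2 (their lowest common manager). The shortest path runs up from P37 to P2 and back down to P25: 5 + 2 = 7 links.

7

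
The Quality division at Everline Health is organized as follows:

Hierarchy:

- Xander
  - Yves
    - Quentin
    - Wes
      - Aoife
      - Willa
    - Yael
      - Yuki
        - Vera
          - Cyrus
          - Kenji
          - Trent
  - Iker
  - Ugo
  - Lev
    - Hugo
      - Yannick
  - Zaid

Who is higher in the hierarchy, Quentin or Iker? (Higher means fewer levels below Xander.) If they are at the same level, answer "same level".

Quentin is 2 levels below Xander; Iker is 1. Iker is higher.

Iker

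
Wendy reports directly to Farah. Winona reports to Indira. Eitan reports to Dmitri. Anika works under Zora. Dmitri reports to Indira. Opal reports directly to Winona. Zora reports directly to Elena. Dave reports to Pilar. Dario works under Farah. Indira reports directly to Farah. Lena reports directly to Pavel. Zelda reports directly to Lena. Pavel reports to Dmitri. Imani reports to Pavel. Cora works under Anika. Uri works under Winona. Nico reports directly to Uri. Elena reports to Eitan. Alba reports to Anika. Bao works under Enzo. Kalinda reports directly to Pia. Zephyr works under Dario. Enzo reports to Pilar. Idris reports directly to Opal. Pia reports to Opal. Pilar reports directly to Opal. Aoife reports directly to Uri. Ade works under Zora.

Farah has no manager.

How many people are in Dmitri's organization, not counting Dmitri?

11

Dmitri directly manages Pavel, Eitan. Under Pavel: Imani, Lena, Zelda (3). Under Eitan: Elena, Zora, Ade, Anika, Cora, Alba (6). So Dmitri's organization is 2 direct reports plus everyone under them: 4 + 7 = 11.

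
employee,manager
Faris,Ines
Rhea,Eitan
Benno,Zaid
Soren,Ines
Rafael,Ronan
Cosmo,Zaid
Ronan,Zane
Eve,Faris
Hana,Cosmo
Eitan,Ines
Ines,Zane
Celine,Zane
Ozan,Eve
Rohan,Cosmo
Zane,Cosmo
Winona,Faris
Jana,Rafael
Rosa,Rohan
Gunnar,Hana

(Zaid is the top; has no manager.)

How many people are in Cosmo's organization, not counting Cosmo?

17

Cosmo directly manages Zane, Hana, Rohan. Under Zane: Celine, Ronan, Rafael, Jana, Ines, Soren, Faris, Winona, Eve, Ozan, Eitan, Rhea (12). Under Hana: Gunnar (1). Under Rohan: Rosa (1). So Cosmo's organization is 3 direct reports plus everyone under them: 13 + 2 + 2 = 17.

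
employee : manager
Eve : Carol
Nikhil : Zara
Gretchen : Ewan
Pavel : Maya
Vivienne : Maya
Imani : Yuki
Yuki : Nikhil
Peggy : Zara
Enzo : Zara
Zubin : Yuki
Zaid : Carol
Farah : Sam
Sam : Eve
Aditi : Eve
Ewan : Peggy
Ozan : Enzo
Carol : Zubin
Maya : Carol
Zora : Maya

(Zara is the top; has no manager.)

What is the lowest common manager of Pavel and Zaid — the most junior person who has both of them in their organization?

Pavel's chain of managers is Maya, Carol, Zubin, Yuki, Nikhil, Zara. Zaid's chain of managers is Carol, Zubin, Yuki, Nikhil, Zara. The first manager that appears in both chains is Carol.

Carol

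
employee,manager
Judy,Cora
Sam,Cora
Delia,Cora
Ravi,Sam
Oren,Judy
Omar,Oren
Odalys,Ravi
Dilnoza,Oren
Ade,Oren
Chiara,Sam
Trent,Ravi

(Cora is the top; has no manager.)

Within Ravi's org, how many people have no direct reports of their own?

2

The people in Ravi's organization with no one reporting to them are Trent, Odalys. That is 2.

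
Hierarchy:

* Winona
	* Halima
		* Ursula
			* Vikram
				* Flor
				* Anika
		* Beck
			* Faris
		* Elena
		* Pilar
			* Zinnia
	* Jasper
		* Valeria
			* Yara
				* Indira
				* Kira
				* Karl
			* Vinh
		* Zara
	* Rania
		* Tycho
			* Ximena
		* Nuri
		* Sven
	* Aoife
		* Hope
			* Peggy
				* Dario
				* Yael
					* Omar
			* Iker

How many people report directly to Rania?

Rania directly manages Tycho, Nuri, Sven. That is 3 direct reports.

3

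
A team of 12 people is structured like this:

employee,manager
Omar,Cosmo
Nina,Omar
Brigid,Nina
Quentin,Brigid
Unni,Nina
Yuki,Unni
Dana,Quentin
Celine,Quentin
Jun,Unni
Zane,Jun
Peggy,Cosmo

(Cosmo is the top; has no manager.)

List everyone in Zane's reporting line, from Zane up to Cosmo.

Zane -> Jun -> Unni -> Nina -> Omar -> Cosmo

Zane reports to Jun. Jun reports to Unni. Unni reports to Nina. Nina reports to Omar. Omar reports to Cosmo. Cosmo is at the top.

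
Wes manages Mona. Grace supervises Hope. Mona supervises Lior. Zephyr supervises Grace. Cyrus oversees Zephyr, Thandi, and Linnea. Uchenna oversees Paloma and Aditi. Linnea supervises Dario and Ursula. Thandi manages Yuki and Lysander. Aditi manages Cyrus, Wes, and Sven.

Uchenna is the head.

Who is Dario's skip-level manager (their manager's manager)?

Dario reports to Linnea, and Linnea reports to Cyrus. So Dario's skip-level manager is Cyrus.

Cyrus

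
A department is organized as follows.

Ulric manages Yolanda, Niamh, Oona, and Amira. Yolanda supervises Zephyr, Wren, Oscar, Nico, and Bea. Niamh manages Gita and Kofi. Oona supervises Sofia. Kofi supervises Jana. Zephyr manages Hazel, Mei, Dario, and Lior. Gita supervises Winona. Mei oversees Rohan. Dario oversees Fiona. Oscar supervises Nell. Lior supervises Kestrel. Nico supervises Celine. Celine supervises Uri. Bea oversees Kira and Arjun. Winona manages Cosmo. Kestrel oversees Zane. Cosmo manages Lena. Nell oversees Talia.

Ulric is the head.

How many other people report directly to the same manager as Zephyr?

4

Zephyr reports to Yolanda. Yolanda's other direct reports are Wren, Oscar, Nico, Bea — 4 peers.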